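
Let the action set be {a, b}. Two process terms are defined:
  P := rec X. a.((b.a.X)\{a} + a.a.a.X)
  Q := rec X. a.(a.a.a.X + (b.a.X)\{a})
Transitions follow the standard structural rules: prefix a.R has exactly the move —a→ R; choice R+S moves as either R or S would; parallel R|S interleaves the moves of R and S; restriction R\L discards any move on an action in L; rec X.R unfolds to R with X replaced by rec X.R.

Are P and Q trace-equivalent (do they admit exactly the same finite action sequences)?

traces(P) = traces(Q)

P's transition system — 5 states:
  u0 = rec X. a.((b.a.X)\{a} + a.a.a.X) | —a→ u1
  u1 = (b.a.(rec X. a.((b.a.X)\{a} + a.a.a.X)))\{a} + a.a.a.(rec X. a.((b.a.X)\{a} + a.a.a.X)) | —a→ u2, —b→ u3
  u2 = a.a.(rec X. a.((b.a.X)\{a} + a.a.a.X)) | —a→ u4
  u3 = (a.(rec X. a.((b.a.X)\{a} + a.a.a.X)))\{a} | ·
  u4 = a.(rec X. a.((b.a.X)\{a} + a.a.a.X)) | —a→ u0
Q's transition system — 5 states:
  v0 = rec X. a.(a.a.a.X + (b.a.X)\{a}) | —a→ v1
  v1 = a.a.a.(rec X. a.(a.a.a.X + (b.a.X)\{a})) + (b.a.(rec X. a.(a.a.a.X + (b.a.X)\{a})))\{a} | —a→ v2, —b→ v3
  v2 = a.a.(rec X. a.(a.a.a.X + (b.a.X)\{a})) | —a→ v4
  v3 = (a.(rec X. a.(a.a.a.X + (b.a.X)\{a})))\{a} | ·
  v4 = a.(rec X. a.(a.a.a.X + (b.a.X)\{a})) | —a→ v0
Bisimilarity quotient blocks:
  B0 = {u0, v0}
  B1 = {u1, v1}
  B2 = {u3, v3}
  B3 = {u2, v2}
  B4 = {u4, v4}
u0 ∈ B0, v0 ∈ B0 → same block
Bisimilar ⇒ trace-equivalent.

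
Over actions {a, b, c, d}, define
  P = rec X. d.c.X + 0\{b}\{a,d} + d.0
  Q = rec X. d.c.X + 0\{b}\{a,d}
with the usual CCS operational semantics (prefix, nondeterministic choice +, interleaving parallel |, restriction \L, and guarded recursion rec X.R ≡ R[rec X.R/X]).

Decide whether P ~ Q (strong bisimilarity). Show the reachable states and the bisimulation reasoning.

P's transition system — 3 states:
  p0 = rec X. d.c.X + 0\{b}\{a,d} + d.0 | ··d··> p1, ··d··> p2
  p1 = 0 | ∅
  p2 = c.(rec X. d.c.X + 0\{b}\{a,d} + d.0) | ··c··> p0
Q's transition system — 2 states:
  q0 = rec X. d.c.X + 0\{b}\{a,d} | ··d··> q1
  q1 = c.(rec X. d.c.X + 0\{b}\{a,d}) | ··c··> q0
Partition-refinement fixed point:
  B0 = {p0}
  B1 = {p2}
  B2 = {p1}
  B3 = {q0}
  B4 = {q1}
p0 ∈ B0, q0 ∈ B3 → different blocks

P ≁ Q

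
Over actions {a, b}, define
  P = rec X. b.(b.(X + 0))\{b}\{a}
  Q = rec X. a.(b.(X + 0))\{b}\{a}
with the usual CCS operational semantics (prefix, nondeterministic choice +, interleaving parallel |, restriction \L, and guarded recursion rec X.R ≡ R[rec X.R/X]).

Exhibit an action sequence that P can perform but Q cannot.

b

LTS(P): 2 reachable states
  s0 = rec X. b.(b.(X + 0))\{b}\{a} has moves =b=> s1
  s1 = (b.((rec X. b.(b.(X + 0))\{b}\{a}) + 0))\{b}\{a} has moves ∅
LTS(Q): 2 reachable states
  t0 = rec X. a.(b.(X + 0))\{b}\{a} has moves =a=> t1
  t1 = (b.((rec X. a.(b.(X + 0))\{b}\{a}) + 0))\{b}\{a} has moves ∅
Executing b from P (initial set {s0}):
  step 1 (b): {s1}
  ✓ P
Executing b from Q (initial set {t0}):
  step 1 (b): no successor for Q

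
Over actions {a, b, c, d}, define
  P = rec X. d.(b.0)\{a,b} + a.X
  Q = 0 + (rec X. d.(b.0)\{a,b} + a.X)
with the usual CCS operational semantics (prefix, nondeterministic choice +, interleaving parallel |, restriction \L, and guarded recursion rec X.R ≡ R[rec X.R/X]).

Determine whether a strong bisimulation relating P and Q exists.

Reachable graph of P (2 states):
  p0 = rec X. d.(b.0)\{a,b} + a.X has moves —a→ p0, —d→ p1
  p1 = (b.0)\{a,b} has moves ·
Reachable graph of Q (3 states):
  q0 = 0 + (rec X. d.(b.0)\{a,b} + a.X) has moves —a→ q1, —d→ q2
  q1 = rec X. d.(b.0)\{a,b} + a.X has moves —a→ q1, —d→ q2
  q2 = (b.0)\{a,b} has moves ·
Bisimilarity quotient blocks:
  B0 = {p0, q0, q1}
  B1 = {p1, q2}
p0 ∈ B0, q0 ∈ B0 → same block

bisimilar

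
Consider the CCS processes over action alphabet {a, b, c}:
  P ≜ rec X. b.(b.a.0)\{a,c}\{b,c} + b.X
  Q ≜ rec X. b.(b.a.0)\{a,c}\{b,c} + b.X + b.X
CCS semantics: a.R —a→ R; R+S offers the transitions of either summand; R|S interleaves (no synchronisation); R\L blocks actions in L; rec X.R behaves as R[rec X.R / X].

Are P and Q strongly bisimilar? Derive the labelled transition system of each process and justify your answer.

YES

Reachable graph of P (2 states):
  p0 = rec X. b.(b.a.0)\{a,c}\{b,c} + b.X ⊢ ··b··> p0, ··b··> p1
  p1 = (b.a.0)\{a,c}\{b,c} ⊢ ∅
Reachable graph of Q (2 states):
  q0 = rec X. b.(b.a.0)\{a,c}\{b,c} + b.X + b.X ⊢ ··b··> q0, ··b··> q1
  q1 = (b.a.0)\{a,c}\{b,c} ⊢ ∅
Coarsest stable partition (strong bisimilarity classes):
  B0 = {p0, q0}
  B1 = {p1, q1}
p0 ∈ B0, q0 ∈ B0 → same block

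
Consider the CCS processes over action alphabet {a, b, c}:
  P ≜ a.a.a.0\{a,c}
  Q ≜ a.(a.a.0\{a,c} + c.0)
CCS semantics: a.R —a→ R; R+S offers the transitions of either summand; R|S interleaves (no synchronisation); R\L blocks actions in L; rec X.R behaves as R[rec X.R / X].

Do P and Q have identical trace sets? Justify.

NO — witness ⟨ac⟩

P's transition system — 4 states:
  m0 = a.a.a.0\{a,c} → —a→ m1
  m1 = a.a.0\{a,c} → —a→ m2
  m2 = a.0\{a,c} → —a→ m3
  m3 = 0\{a,c} → (no moves)
Q's transition system — 5 states:
  n0 = a.(a.a.0\{a,c} + c.0) → —a→ n1
  n1 = a.a.0\{a,c} + c.0 → —a→ n2, —c→ n3
  n2 = a.0\{a,c} → —a→ n4
  n3 = 0 → (no moves)
  n4 = 0\{a,c} → (no moves)
Trace ⟨ac⟩ through Q, begin at {n0}:
  step 1 (a): {n1}
  step 2 (c): {n3}
  ✓ Q
Trace ⟨ac⟩ through P, begin at {m0}:
  step 1 (a): {m1}
  step 2 (c): no successor for P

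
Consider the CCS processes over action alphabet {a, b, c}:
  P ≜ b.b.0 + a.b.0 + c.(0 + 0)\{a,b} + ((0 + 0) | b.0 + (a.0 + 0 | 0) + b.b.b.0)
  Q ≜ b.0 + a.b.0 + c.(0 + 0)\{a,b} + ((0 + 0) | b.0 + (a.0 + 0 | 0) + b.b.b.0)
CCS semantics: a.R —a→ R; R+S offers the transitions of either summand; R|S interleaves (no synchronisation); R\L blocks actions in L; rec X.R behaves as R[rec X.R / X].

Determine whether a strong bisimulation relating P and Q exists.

NO

P's transition system — 6 states:
  s0 = b.b.0 + a.b.0 + c.(0 + 0)\{a,b} + ((0 + 0) | b.0 + (a.0 + 0 | 0) + b.b.b.0) | ··a··> s1, ··a··> s2, ··b··> s2, ··b··> s3, ··b··> s4, ··c··> s5
  s1 = 0 | ∅
  s2 = b.0 | ··b··> s1
  s3 = (0 + 0) | 0 | ∅
  s4 = b.b.0 | ··b··> s2
  s5 = (0 + 0)\{a,b} | ∅
Q's transition system — 6 states:
  t0 = b.0 + a.b.0 + c.(0 + 0)\{a,b} + ((0 + 0) | b.0 + (a.0 + 0 | 0) + b.b.b.0) | ··a··> t1, ··a··> t2, ··b··> t1, ··b··> t3, ··b··> t4, ··c··> t5
  t1 = 0 | ∅
  t2 = b.0 | ··b··> t1
  t3 = (0 + 0) | 0 | ∅
  t4 = b.b.0 | ··b··> t2
  t5 = (0 + 0)\{a,b} | ∅
Coarsest stable partition (strong bisimilarity classes):
  B0 = {s0}
  B1 = {s1, s3, s5, t1, t3, t5}
  B2 = {s2, t2}
  B3 = {s4, t4}
  B4 = {t0}
s0 ∈ B0, t0 ∈ B4 → different blocks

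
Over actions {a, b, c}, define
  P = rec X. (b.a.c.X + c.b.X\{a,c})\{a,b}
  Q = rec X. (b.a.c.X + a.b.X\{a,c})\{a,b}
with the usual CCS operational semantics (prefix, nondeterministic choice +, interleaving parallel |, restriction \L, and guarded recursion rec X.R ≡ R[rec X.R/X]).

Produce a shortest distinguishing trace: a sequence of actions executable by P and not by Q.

c

P's transition system — 2 states:
  u0 = rec X. (b.a.c.X + c.b.X\{a,c})\{a,b} | --c--▸ u1
  u1 = (b.(rec X. (b.a.c.X + c.b.X\{a,c})\{a,b})\{a,c})\{a,b} | ∅
Q's transition system — 1 states:
  v0 = rec X. (b.a.c.X + a.b.X\{a,c})\{a,b} | ∅
Executing c from P (initial set {u0}):
  step 1 (c): {u1}
  ✓ P
Executing c from Q (initial set {v0}):
  step 1 (c): no successor for Q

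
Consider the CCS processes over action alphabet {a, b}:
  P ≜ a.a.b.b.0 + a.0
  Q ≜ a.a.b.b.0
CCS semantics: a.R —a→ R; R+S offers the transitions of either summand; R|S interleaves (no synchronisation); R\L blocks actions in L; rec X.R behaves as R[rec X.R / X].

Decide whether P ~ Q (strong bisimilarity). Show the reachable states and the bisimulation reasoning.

P's transition system — 5 states:
  u0 = a.a.b.b.0 + a.0 ⊢ =a=> u1, =a=> u2
  u1 = 0 ⊢ (no moves)
  u2 = a.b.b.0 ⊢ =a=> u3
  u3 = b.b.0 ⊢ =b=> u4
  u4 = b.0 ⊢ =b=> u1
Q's transition system — 5 states:
  v0 = a.a.b.b.0 ⊢ =a=> v1
  v1 = a.b.b.0 ⊢ =a=> v2
  v2 = b.b.0 ⊢ =b=> v3
  v3 = b.0 ⊢ =b=> v4
  v4 = 0 ⊢ (no moves)
Partition-refinement fixed point:
  B0 = {u0}
  B1 = {u1, v4}
  B2 = {u2, v1}
  B3 = {u3, v2}
  B4 = {u4, v3}
  B5 = {v0}
u0 ∈ B0, v0 ∈ B5 → different blocks

NO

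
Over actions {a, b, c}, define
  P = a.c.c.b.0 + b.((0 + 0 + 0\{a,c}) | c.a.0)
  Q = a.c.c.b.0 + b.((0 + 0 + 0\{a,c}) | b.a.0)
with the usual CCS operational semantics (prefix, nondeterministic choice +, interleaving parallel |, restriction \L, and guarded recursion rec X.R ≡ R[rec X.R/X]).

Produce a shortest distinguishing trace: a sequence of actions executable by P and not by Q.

bc

Reachable graph of P (8 states):
  m0 = a.c.c.b.0 + b.((0 + 0 + 0\{a,c}) | c.a.0) → ··a··> m1, ··b··> m2
  m1 = c.c.b.0 → ··c··> m3
  m2 = (0 + 0 + 0\{a,c}) | c.a.0 → ··c··> m4
  m3 = c.b.0 → ··c··> m5
  m4 = (0 + 0 + 0\{a,c}) | a.0 → ··a··> m6
  m5 = b.0 → ··b··> m7
  m6 = (0 + 0 + 0\{a,c}) | 0 → ·
  m7 = 0 → ·
Reachable graph of Q (8 states):
  n0 = a.c.c.b.0 + b.((0 + 0 + 0\{a,c}) | b.a.0) → ··a··> n1, ··b··> n2
  n1 = c.c.b.0 → ··c··> n3
  n2 = (0 + 0 + 0\{a,c}) | b.a.0 → ··b··> n4
  n3 = c.b.0 → ··c··> n5
  n4 = (0 + 0 + 0\{a,c}) | a.0 → ··a··> n6
  n5 = b.0 → ··b··> n7
  n6 = (0 + 0 + 0\{a,c}) | 0 → ·
  n7 = 0 → ·
Executing bc from P (initial set {m0}):
  [1] b ⇒ {m2}
  [2] c ⇒ {m4}
  ✓ P
Executing bc from Q (initial set {n0}):
  [1] b ⇒ {n2}
  [2] c ⇒ no successor for Q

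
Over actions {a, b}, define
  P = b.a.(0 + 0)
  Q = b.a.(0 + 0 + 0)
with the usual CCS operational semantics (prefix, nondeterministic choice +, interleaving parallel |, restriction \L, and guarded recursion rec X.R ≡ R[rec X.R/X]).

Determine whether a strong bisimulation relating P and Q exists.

P's transition system — 3 states:
  s0 = b.a.(0 + 0) :: —b→ s1
  s1 = a.(0 + 0) :: —a→ s2
  s2 = 0 + 0 :: (no moves)
Q's transition system — 3 states:
  t0 = b.a.(0 + 0 + 0) :: —b→ t1
  t1 = a.(0 + 0 + 0) :: —a→ t2
  t2 = 0 + 0 + 0 :: (no moves)
Coarsest stable partition (strong bisimilarity classes):
  B0 = {s0, t0}
  B1 = {s1, t1}
  B2 = {s2, t2}
s0 ∈ B0, t0 ∈ B0 → same block

P ~ Q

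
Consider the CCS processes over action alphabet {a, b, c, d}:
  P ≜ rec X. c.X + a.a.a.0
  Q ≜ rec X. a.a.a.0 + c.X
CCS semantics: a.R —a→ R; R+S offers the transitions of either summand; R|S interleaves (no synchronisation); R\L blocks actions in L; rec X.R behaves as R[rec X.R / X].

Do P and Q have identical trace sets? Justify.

Reachable graph of P (4 states):
  m0 = rec X. c.X + a.a.a.0 | =a=> m1, =c=> m0
  m1 = a.a.0 | =a=> m2
  m2 = a.0 | =a=> m3
  m3 = 0 | ·
Reachable graph of Q (4 states):
  n0 = rec X. a.a.a.0 + c.X | =a=> n1, =c=> n0
  n1 = a.a.0 | =a=> n2
  n2 = a.0 | =a=> n3
  n3 = 0 | ·
Coarsest stable partition (strong bisimilarity classes):
  B0 = {m0, n0}
  B1 = {m1, n1}
  B2 = {m2, n2}
  B3 = {m3, n3}
m0 ∈ B0, n0 ∈ B0 → same block
Bisimilar ⇒ trace-equivalent.

traces(P) = traces(Q)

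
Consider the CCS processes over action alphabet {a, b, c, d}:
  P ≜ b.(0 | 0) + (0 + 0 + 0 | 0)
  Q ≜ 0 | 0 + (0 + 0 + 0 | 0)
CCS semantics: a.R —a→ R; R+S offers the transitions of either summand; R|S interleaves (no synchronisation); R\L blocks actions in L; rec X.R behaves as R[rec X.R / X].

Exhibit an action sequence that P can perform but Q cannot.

Reachable graph of P (2 states):
  m0 = b.(0 | 0) + (0 + 0 + 0 | 0) :: --b--▸ m1
  m1 = 0 | 0 :: stopped
Reachable graph of Q (1 states):
  n0 = 0 | 0 + (0 + 0 + 0 | 0) :: stopped
Run σ = ⟨b⟩ on P: start {m0}
  step 1 (b): {m1}
  — P admits the full trace.
Run σ = ⟨b⟩ on Q: start {n0}
  step 1 (b): ∅  — Q cannot continue

b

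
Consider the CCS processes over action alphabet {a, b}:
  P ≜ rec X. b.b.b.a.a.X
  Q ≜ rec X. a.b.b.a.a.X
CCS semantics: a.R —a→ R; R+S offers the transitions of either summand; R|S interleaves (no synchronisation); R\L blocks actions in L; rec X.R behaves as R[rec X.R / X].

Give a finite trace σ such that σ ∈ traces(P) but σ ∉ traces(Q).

b

LTS(P): 5 reachable states
  u0 = rec X. b.b.b.a.a.X ⊢ -b-> u1
  u1 = b.b.a.a.(rec X. b.b.b.a.a.X) ⊢ -b-> u2
  u2 = b.a.a.(rec X. b.b.b.a.a.X) ⊢ -b-> u3
  u3 = a.a.(rec X. b.b.b.a.a.X) ⊢ -a-> u4
  u4 = a.(rec X. b.b.b.a.a.X) ⊢ -a-> u0
LTS(Q): 5 reachable states
  v0 = rec X. a.b.b.a.a.X ⊢ -a-> v1
  v1 = b.b.a.a.(rec X. a.b.b.a.a.X) ⊢ -b-> v2
  v2 = b.a.a.(rec X. a.b.b.a.a.X) ⊢ -b-> v3
  v3 = a.a.(rec X. a.b.b.a.a.X) ⊢ -a-> v4
  v4 = a.(rec X. a.b.b.a.a.X) ⊢ -a-> v0
Trace ⟨b⟩ through P, begin at {u0}:
  step 1 (b): {u1}
  P completes σ.
Trace ⟨b⟩ through Q, begin at {v0}:
  step 1 (b): ∅ (Q stuck)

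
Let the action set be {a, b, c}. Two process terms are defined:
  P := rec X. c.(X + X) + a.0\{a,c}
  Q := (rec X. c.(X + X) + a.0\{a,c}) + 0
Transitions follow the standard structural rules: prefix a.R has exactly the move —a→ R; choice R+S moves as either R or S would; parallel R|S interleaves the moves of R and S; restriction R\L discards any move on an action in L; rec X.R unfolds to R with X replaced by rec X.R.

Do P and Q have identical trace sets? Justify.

P's transition system — 3 states:
  m0 = rec X. c.(X + X) + a.0\{a,c} :: =a=> m1, =c=> m2
  m1 = 0\{a,c} :: stopped
  m2 = (rec X. c.(X + X) + a.0\{a,c}) + (rec X. c.(X + X) + a.0\{a,c}) :: =a=> m1, =c=> m2
Q's transition system — 3 states:
  n0 = (rec X. c.(X + X) + a.0\{a,c}) + 0 :: =a=> n1, =c=> n2
  n1 = 0\{a,c} :: stopped
  n2 = (rec X. c.(X + X) + a.0\{a,c}) + (rec X. c.(X + X) + a.0\{a,c}) :: =a=> n1, =c=> n2
Partition-refinement fixed point:
  B0 = {m0, m2, n0, n2}
  B1 = {m1, n1}
m0 ∈ B0, n0 ∈ B0 → same block
Bisimilar ⇒ trace-equivalent.

traces(P) = traces(Q)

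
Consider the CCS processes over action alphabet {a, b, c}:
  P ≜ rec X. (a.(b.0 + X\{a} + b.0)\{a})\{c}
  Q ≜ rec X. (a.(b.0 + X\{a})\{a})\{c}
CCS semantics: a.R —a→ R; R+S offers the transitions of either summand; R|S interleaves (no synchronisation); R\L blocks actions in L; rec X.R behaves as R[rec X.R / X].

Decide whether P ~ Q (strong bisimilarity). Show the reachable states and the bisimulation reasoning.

LTS(P): 3 reachable states
  s0 = rec X. (a.(b.0 + X\{a} + b.0)\{a})\{c} | --a--▸ s1
  s1 = (b.0 + (rec X. (a.(b.0 + X\{a} + b.0)\{a})\{c})\{a} + b.0)\{a}\{c} | --b--▸ s2
  s2 = 0\{a}\{c} | deadlocked
LTS(Q): 3 reachable states
  t0 = rec X. (a.(b.0 + X\{a})\{a})\{c} | --a--▸ t1
  t1 = (b.0 + (rec X. (a.(b.0 + X\{a})\{a})\{c})\{a})\{a}\{c} | --b--▸ t2
  t2 = 0\{a}\{c} | deadlocked
Bisimilarity quotient blocks:
  B0 = {s0, t0}
  B1 = {s1, t1}
  B2 = {s2, t2}
s0 ∈ B0, t0 ∈ B0 → same block

P ~ Q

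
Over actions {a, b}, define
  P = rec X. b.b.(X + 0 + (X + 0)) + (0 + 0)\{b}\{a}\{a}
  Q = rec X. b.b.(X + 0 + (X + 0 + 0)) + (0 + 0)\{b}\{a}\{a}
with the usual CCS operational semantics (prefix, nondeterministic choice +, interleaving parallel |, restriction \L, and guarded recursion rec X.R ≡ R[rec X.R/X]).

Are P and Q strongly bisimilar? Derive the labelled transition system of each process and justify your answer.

bisimilar

P's transition system — 3 states:
  m0 = rec X. b.b.(X + 0 + (X + 0)) + (0 + 0)\{b}\{a}\{a} | -b-> m1
  m1 = b.((rec X. b.b.(X + 0 + (X + 0)) + (0 + 0)\{b}\{a}\{a}) + 0 + ((rec X. b.b.(X + 0 + (X + 0)) + (0 + 0)\{b}\{a}\{a}) + 0)) | -b-> m2
  m2 = (rec X. b.b.(X + 0 + (X + 0)) + (0 + 0)\{b}\{a}\{a}) + 0 + ((rec X. b.b.(X + 0 + (X + 0)) + (0 + 0)\{b}\{a}\{a}) + 0) | -b-> m1
Q's transition system — 3 states:
  n0 = rec X. b.b.(X + 0 + (X + 0 + 0)) + (0 + 0)\{b}\{a}\{a} | -b-> n1
  n1 = b.((rec X. b.b.(X + 0 + (X + 0 + 0)) + (0 + 0)\{b}\{a}\{a}) + 0 + ((rec X. b.b.(X + 0 + (X + 0 + 0)) + (0 + 0)\{b}\{a}\{a}) + 0 + 0)) | -b-> n2
  n2 = (rec X. b.b.(X + 0 + (X + 0 + 0)) + (0 + 0)\{b}\{a}\{a}) + 0 + ((rec X. b.b.(X + 0 + (X + 0 + 0)) + (0 + 0)\{b}\{a}\{a}) + 0 + 0) | -b-> n1
Partition-refinement fixed point:
  B0 = {m0, m1, m2, n0, n1, n2}
m0 ∈ B0, n0 ∈ B0 → same block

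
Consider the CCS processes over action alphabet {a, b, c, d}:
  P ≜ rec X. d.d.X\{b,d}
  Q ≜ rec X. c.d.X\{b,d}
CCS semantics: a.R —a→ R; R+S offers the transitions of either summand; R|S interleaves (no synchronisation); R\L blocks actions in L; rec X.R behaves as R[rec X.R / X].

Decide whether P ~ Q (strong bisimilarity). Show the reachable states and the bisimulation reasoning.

NO

LTS(P): 3 reachable states
  s0 = rec X. d.d.X\{b,d} → ··d··> s1
  s1 = d.(rec X. d.d.X\{b,d})\{b,d} → ··d··> s2
  s2 = (rec X. d.d.X\{b,d})\{b,d} → (no moves)
LTS(Q): 4 reachable states
  t0 = rec X. c.d.X\{b,d} → ··c··> t1
  t1 = d.(rec X. c.d.X\{b,d})\{b,d} → ··d··> t2
  t2 = (rec X. c.d.X\{b,d})\{b,d} → ··c··> t3
  t3 = (d.(rec X. c.d.X\{b,d})\{b,d})\{b,d} → (no moves)
Partition-refinement fixed point:
  B0 = {s0}
  B1 = {s1}
  B2 = {s2, t3}
  B3 = {t0}
  B4 = {t1}
  B5 = {t2}
s0 ∈ B0, t0 ∈ B3 → different blocks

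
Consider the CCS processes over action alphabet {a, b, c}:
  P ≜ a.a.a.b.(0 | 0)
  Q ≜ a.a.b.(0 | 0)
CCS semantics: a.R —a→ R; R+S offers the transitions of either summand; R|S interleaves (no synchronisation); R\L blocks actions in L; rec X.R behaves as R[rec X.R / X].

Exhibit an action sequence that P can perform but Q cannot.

LTS(P): 5 reachable states
  u0 = a.a.a.b.(0 | 0) | =a=> u1
  u1 = a.a.b.(0 | 0) | =a=> u2
  u2 = a.b.(0 | 0) | =a=> u3
  u3 = b.(0 | 0) | =b=> u4
  u4 = 0 | 0 | stopped
LTS(Q): 4 reachable states
  v0 = a.a.b.(0 | 0) | =a=> v1
  v1 = a.b.(0 | 0) | =a=> v2
  v2 = b.(0 | 0) | =b=> v3
  v3 = 0 | 0 | stopped
Trace ⟨aaa⟩ through P, begin at {u0}:
  after a @ step 1: {u1}
  after a @ step 2: {u2}
  after a @ step 3: {u3}
  P completes σ.
Trace ⟨aaa⟩ through Q, begin at {v0}:
  after a @ step 1: {v1}
  after a @ step 2: {v2}
  after a @ step 3: no successor for Q

aaa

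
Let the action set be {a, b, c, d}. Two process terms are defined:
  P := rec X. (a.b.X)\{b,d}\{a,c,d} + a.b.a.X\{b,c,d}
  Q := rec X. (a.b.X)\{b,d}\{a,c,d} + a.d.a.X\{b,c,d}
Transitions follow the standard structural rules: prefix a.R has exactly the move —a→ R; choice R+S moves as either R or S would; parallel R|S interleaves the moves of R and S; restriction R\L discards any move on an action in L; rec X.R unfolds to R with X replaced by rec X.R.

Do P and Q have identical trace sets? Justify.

NO — witness ⟨ab⟩

P's transition system — 5 states:
  u0 = rec X. (a.b.X)\{b,d}\{a,c,d} + a.b.a.X\{b,c,d} → -a-> u1
  u1 = b.a.(rec X. (a.b.X)\{b,d}\{a,c,d} + a.b.a.X\{b,c,d})\{b,c,d} → -b-> u2
  u2 = a.(rec X. (a.b.X)\{b,d}\{a,c,d} + a.b.a.X\{b,c,d})\{b,c,d} → -a-> u3
  u3 = (rec X. (a.b.X)\{b,d}\{a,c,d} + a.b.a.X\{b,c,d})\{b,c,d} → -a-> u4
  u4 = (b.a.(rec X. (a.b.X)\{b,d}\{a,c,d} + a.b.a.X\{b,c,d})\{b,c,d})\{b,c,d} → stopped
Q's transition system — 5 states:
  v0 = rec X. (a.b.X)\{b,d}\{a,c,d} + a.d.a.X\{b,c,d} → -a-> v1
  v1 = d.a.(rec X. (a.b.X)\{b,d}\{a,c,d} + a.d.a.X\{b,c,d})\{b,c,d} → -d-> v2
  v2 = a.(rec X. (a.b.X)\{b,d}\{a,c,d} + a.d.a.X\{b,c,d})\{b,c,d} → -a-> v3
  v3 = (rec X. (a.b.X)\{b,d}\{a,c,d} + a.d.a.X\{b,c,d})\{b,c,d} → -a-> v4
  v4 = (d.a.(rec X. (a.b.X)\{b,d}\{a,c,d} + a.d.a.X\{b,c,d})\{b,c,d})\{b,c,d} → stopped
Trace ⟨ab⟩ through P, begin at {u0}:
  after a @ step 1: {u1}
  after b @ step 2: {u2}
  P completes σ.
Trace ⟨ab⟩ through Q, begin at {v0}:
  after a @ step 1: {v1}
  after b @ step 2: ∅  — Q cannot continue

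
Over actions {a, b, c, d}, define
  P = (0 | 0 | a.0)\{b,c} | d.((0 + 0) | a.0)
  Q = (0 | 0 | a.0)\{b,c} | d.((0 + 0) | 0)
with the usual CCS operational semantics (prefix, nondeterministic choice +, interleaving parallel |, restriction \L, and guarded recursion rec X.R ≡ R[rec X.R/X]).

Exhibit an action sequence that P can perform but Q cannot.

LTS(P): 6 reachable states
  m0 = (0 | 0 | a.0)\{b,c} | d.((0 + 0) | a.0) has moves —a→ m1, —d→ m2
  m1 = (0 | 0 | 0)\{b,c} | d.((0 + 0) | a.0) has moves —d→ m3
  m2 = (0 | 0 | a.0)\{b,c} | ((0 + 0) | a.0) has moves —a→ m3, —a→ m4
  m3 = (0 | 0 | 0)\{b,c} | ((0 + 0) | a.0) has moves —a→ m5
  m4 = (0 | 0 | a.0)\{b,c} | ((0 + 0) | 0) has moves —a→ m5
  m5 = (0 | 0 | 0)\{b,c} | ((0 + 0) | 0) has moves ·
LTS(Q): 4 reachable states
  n0 = (0 | 0 | a.0)\{b,c} | d.((0 + 0) | 0) has moves —a→ n1, —d→ n2
  n1 = (0 | 0 | 0)\{b,c} | d.((0 + 0) | 0) has moves —d→ n3
  n2 = (0 | 0 | a.0)\{b,c} | ((0 + 0) | 0) has moves —a→ n3
  n3 = (0 | 0 | 0)\{b,c} | ((0 + 0) | 0) has moves ·
Trace ⟨ada⟩ through P, begin at {m0}:
  step 1 (a): {m1}
  step 2 (d): {m3}
  step 3 (a): {m5}
  P completes σ.
Trace ⟨ada⟩ through Q, begin at {n0}:
  step 1 (a): {n1}
  step 2 (d): {n3}
  step 3 (a): no successor for Q

ada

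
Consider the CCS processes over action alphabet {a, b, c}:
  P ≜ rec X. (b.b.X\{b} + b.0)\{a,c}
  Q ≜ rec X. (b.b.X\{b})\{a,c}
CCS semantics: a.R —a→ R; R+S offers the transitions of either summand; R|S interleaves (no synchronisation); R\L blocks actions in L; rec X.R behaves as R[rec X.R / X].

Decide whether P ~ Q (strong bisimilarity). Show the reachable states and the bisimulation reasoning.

Reachable graph of P (4 states):
  u0 = rec X. (b.b.X\{b} + b.0)\{a,c} ⊢ —b→ u1, —b→ u2
  u1 = (b.(rec X. (b.b.X\{b} + b.0)\{a,c})\{b})\{a,c} ⊢ —b→ u3
  u2 = 0\{a,c} ⊢ ∅
  u3 = (rec X. (b.b.X\{b} + b.0)\{a,c})\{b}\{a,c} ⊢ ∅
Reachable graph of Q (3 states):
  v0 = rec X. (b.b.X\{b})\{a,c} ⊢ —b→ v1
  v1 = (b.(rec X. (b.b.X\{b})\{a,c})\{b})\{a,c} ⊢ —b→ v2
  v2 = (rec X. (b.b.X\{b})\{a,c})\{b}\{a,c} ⊢ ∅
Coarsest stable partition (strong bisimilarity classes):
  B0 = {u0}
  B1 = {u2, u3, v2}
  B2 = {u1, v1}
  B3 = {v0}
u0 ∈ B0, v0 ∈ B3 → different blocks

NO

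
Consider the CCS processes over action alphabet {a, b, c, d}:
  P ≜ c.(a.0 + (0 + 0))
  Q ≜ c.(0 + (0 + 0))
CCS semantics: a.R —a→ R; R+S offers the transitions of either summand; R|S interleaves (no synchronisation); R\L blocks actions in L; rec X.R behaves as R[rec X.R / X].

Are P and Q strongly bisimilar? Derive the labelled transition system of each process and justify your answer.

not bisimilar

P's transition system — 3 states:
  s0 = c.(a.0 + (0 + 0)) ⊢ ··c··> s1
  s1 = a.0 + (0 + 0) ⊢ ··a··> s2
  s2 = 0 ⊢ stopped
Q's transition system — 2 states:
  t0 = c.(0 + (0 + 0)) ⊢ ··c··> t1
  t1 = 0 + (0 + 0) ⊢ stopped
Coarsest stable partition (strong bisimilarity classes):
  B0 = {s0}
  B1 = {s1}
  B2 = {s2, t1}
  B3 = {t0}
s0 ∈ B0, t0 ∈ B3 → different blocks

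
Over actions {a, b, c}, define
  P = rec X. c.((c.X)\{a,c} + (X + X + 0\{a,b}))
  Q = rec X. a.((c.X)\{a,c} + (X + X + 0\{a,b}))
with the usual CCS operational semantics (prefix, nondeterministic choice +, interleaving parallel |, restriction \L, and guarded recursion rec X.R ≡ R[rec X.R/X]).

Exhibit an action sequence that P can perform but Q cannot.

Reachable graph of P (2 states):
  m0 = rec X. c.((c.X)\{a,c} + (X + X + 0\{a,b})) → -c-> m1
  m1 = (c.(rec X. c.((c.X)\{a,c} + (X + X + 0\{a,b}))))\{a,c} + ((rec X. c.((c.X)\{a,c} + (X + X + 0\{a,b}))) + (rec X. c.((c.X)\{a,c} + (X + X + 0\{a,b}))) + 0\{a,b}) → -c-> m1
Reachable graph of Q (2 states):
  n0 = rec X. a.((c.X)\{a,c} + (X + X + 0\{a,b})) → -a-> n1
  n1 = (c.(rec X. a.((c.X)\{a,c} + (X + X + 0\{a,b}))))\{a,c} + ((rec X. a.((c.X)\{a,c} + (X + X + 0\{a,b}))) + (rec X. a.((c.X)\{a,c} + (X + X + 0\{a,b}))) + 0\{a,b}) → -a-> n1
Run σ = ⟨c⟩ on P: start {m0}
  [1] c ⇒ {m1}
  — P admits the full trace.
Run σ = ⟨c⟩ on Q: start {n0}
  [1] c ⇒ no successor for Q

c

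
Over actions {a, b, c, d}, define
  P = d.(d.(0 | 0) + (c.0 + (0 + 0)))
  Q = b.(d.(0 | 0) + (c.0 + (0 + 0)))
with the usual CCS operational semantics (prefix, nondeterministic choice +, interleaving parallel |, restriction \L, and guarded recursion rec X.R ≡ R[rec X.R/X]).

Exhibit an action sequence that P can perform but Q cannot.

P's transition system — 4 states:
  u0 = d.(d.(0 | 0) + (c.0 + (0 + 0))) :: -d-> u1
  u1 = d.(0 | 0) + (c.0 + (0 + 0)) :: -c-> u2, -d-> u3
  u2 = 0 :: (no moves)
  u3 = 0 | 0 :: (no moves)
Q's transition system — 4 states:
  v0 = b.(d.(0 | 0) + (c.0 + (0 + 0))) :: -b-> v1
  v1 = d.(0 | 0) + (c.0 + (0 + 0)) :: -c-> v2, -d-> v3
  v2 = 0 :: (no moves)
  v3 = 0 | 0 :: (no moves)
Run σ = ⟨d⟩ on P: start {u0}
  after d @ step 1: {u1}
  P completes σ.
Run σ = ⟨d⟩ on Q: start {v0}
  after d @ step 1: ∅  — Q cannot continue

d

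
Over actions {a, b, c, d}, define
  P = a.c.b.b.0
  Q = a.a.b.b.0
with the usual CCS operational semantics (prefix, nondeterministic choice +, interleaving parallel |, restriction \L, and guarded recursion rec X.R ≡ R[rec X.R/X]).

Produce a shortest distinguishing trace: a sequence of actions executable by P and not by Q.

Reachable graph of P (5 states):
  p0 = a.c.b.b.0 ⊢ —a→ p1
  p1 = c.b.b.0 ⊢ —c→ p2
  p2 = b.b.0 ⊢ —b→ p3
  p3 = b.0 ⊢ —b→ p4
  p4 = 0 ⊢ (no moves)
Reachable graph of Q (5 states):
  q0 = a.a.b.b.0 ⊢ —a→ q1
  q1 = a.b.b.0 ⊢ —a→ q2
  q2 = b.b.0 ⊢ —b→ q3
  q3 = b.0 ⊢ —b→ q4
  q4 = 0 ⊢ (no moves)
Trace ⟨ac⟩ through P, begin at {p0}:
  [1] a ⇒ {p1}
  [2] c ⇒ {p2}
  P completes σ.
Trace ⟨ac⟩ through Q, begin at {q0}:
  [1] a ⇒ {q1}
  [2] c ⇒ ∅ (Q stuck)

ac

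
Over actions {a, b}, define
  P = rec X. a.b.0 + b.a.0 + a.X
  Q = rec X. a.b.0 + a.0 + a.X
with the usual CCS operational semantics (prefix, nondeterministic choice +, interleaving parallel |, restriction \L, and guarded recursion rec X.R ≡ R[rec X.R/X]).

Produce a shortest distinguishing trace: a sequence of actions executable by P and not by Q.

Reachable graph of P (4 states):
  p0 = rec X. a.b.0 + b.a.0 + a.X has moves —a→ p0, —a→ p1, —b→ p2
  p1 = b.0 has moves —b→ p3
  p2 = a.0 has moves —a→ p3
  p3 = 0 has moves deadlocked
Reachable graph of Q (3 states):
  q0 = rec X. a.b.0 + a.0 + a.X has moves —a→ q0, —a→ q1, —a→ q2
  q1 = 0 has moves deadlocked
  q2 = b.0 has moves —b→ q1
Executing b from P (initial set {p0}):
  step 1 (b): {p2}
  P completes σ.
Executing b from Q (initial set {q0}):
  step 1 (b): no successor for Q

b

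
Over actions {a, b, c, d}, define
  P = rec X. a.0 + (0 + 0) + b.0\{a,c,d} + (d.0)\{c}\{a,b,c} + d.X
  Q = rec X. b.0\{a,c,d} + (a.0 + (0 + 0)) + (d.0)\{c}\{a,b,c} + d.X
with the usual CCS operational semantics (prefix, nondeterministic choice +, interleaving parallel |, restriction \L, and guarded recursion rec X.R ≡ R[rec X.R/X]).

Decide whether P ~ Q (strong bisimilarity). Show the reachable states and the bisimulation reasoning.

P's transition system — 4 states:
  p0 = rec X. a.0 + (0 + 0) + b.0\{a,c,d} + (d.0)\{c}\{a,b,c} + d.X ⊢ -a-> p1, -b-> p2, -d-> p0, -d-> p3
  p1 = 0 ⊢ ·
  p2 = 0\{a,c,d} ⊢ ·
  p3 = 0\{c}\{a,b,c} ⊢ ·
Q's transition system — 4 states:
  q0 = rec X. b.0\{a,c,d} + (a.0 + (0 + 0)) + (d.0)\{c}\{a,b,c} + d.X ⊢ -a-> q1, -b-> q2, -d-> q0, -d-> q3
  q1 = 0 ⊢ ·
  q2 = 0\{a,c,d} ⊢ ·
  q3 = 0\{c}\{a,b,c} ⊢ ·
Partition-refinement fixed point:
  B0 = {p0, q0}
  B1 = {p1, p2, p3, q1, q2, q3}
p0 ∈ B0, q0 ∈ B0 → same block

P ~ Q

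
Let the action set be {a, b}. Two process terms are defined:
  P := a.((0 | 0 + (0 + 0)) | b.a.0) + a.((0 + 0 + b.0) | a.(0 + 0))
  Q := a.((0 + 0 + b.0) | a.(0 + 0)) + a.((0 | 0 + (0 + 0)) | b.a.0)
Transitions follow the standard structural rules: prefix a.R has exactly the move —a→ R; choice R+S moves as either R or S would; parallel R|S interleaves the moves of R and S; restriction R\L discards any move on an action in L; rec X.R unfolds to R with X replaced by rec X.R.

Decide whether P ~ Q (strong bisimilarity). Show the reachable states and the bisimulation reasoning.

P ~ Q

LTS(P): 8 reachable states
  u0 = a.((0 | 0 + (0 + 0)) | b.a.0) + a.((0 + 0 + b.0) | a.(0 + 0)) :: =a=> u1, =a=> u2
  u1 = (0 + 0 + b.0) | a.(0 + 0) :: =a=> u3, =b=> u4
  u2 = (0 | 0 + (0 + 0)) | b.a.0 :: =b=> u5
  u3 = (0 + 0 + b.0) | (0 + 0) :: =b=> u6
  u4 = 0 | a.(0 + 0) :: =a=> u6
  u5 = (0 | 0 + (0 + 0)) | a.0 :: =a=> u7
  u6 = 0 | (0 + 0) :: ∅
  u7 = (0 | 0 + (0 + 0)) | 0 :: ∅
LTS(Q): 8 reachable states
  v0 = a.((0 + 0 + b.0) | a.(0 + 0)) + a.((0 | 0 + (0 + 0)) | b.a.0) :: =a=> v1, =a=> v2
  v1 = (0 + 0 + b.0) | a.(0 + 0) :: =a=> v3, =b=> v4
  v2 = (0 | 0 + (0 + 0)) | b.a.0 :: =b=> v5
  v3 = (0 + 0 + b.0) | (0 + 0) :: =b=> v6
  v4 = 0 | a.(0 + 0) :: =a=> v6
  v5 = (0 | 0 + (0 + 0)) | a.0 :: =a=> v7
  v6 = 0 | (0 + 0) :: ∅
  v7 = (0 | 0 + (0 + 0)) | 0 :: ∅
Bisimilarity quotient blocks:
  B0 = {u0, v0}
  B1 = {u2, v2}
  B2 = {u4, u5, v4, v5}
  B3 = {u6, u7, v6, v7}
  B4 = {u1, v1}
  B5 = {u3, v3}
u0 ∈ B0, v0 ∈ B0 → same block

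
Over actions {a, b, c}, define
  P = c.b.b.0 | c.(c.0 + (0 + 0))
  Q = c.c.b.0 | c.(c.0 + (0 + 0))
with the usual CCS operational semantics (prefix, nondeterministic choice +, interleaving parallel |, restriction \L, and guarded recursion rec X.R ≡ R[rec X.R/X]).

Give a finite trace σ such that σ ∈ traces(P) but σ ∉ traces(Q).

cb

P's transition system — 12 states:
  s0 = c.b.b.0 | c.(c.0 + (0 + 0)) has moves =c=> s1, =c=> s2
  s1 = b.b.0 | c.(c.0 + (0 + 0)) has moves =b=> s3, =c=> s4
  s2 = c.b.b.0 | (c.0 + (0 + 0)) has moves =c=> s4, =c=> s5
  s3 = b.0 | c.(c.0 + (0 + 0)) has moves =b=> s6, =c=> s7
  s4 = b.b.0 | (c.0 + (0 + 0)) has moves =b=> s7, =c=> s8
  s5 = c.b.b.0 | 0 has moves =c=> s8
  s6 = 0 | c.(c.0 + (0 + 0)) has moves =c=> s9
  s7 = b.0 | (c.0 + (0 + 0)) has moves =b=> s9, =c=> s10
  s8 = b.b.0 | 0 has moves =b=> s10
  s9 = 0 | (c.0 + (0 + 0)) has moves =c=> s11
  s10 = b.0 | 0 has moves =b=> s11
  s11 = 0 | 0 has moves stopped
Q's transition system — 12 states:
  t0 = c.c.b.0 | c.(c.0 + (0 + 0)) has moves =c=> t1, =c=> t2
  t1 = c.b.0 | c.(c.0 + (0 + 0)) has moves =c=> t3, =c=> t4
  t2 = c.c.b.0 | (c.0 + (0 + 0)) has moves =c=> t4, =c=> t5
  t3 = b.0 | c.(c.0 + (0 + 0)) has moves =b=> t6, =c=> t7
  t4 = c.b.0 | (c.0 + (0 + 0)) has moves =c=> t7, =c=> t8
  t5 = c.c.b.0 | 0 has moves =c=> t8
  t6 = 0 | c.(c.0 + (0 + 0)) has moves =c=> t9
  t7 = b.0 | (c.0 + (0 + 0)) has moves =b=> t9, =c=> t10
  t8 = c.b.0 | 0 has moves =c=> t10
  t9 = 0 | (c.0 + (0 + 0)) has moves =c=> t11
  t10 = b.0 | 0 has moves =b=> t11
  t11 = 0 | 0 has moves stopped
Executing cb from P (initial set {s0}):
  [1] c ⇒ {s1, s2}
  [2] b ⇒ {s3}
  ✓ P
Executing cb from Q (initial set {t0}):
  [1] c ⇒ {t1, t2}
  [2] b ⇒ ∅ (Q stuck)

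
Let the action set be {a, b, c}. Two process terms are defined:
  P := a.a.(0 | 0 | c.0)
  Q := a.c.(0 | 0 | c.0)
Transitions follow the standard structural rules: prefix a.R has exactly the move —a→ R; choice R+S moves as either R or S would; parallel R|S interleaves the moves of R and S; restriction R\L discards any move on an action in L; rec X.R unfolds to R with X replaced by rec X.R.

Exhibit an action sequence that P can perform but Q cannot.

P's transition system — 4 states:
  s0 = a.a.(0 | 0 | c.0) → -a-> s1
  s1 = a.(0 | 0 | c.0) → -a-> s2
  s2 = 0 | 0 | c.0 → -c-> s3
  s3 = 0 | 0 | 0 → ·
Q's transition system — 4 states:
  t0 = a.c.(0 | 0 | c.0) → -a-> t1
  t1 = c.(0 | 0 | c.0) → -c-> t2
  t2 = 0 | 0 | c.0 → -c-> t3
  t3 = 0 | 0 | 0 → ·
Trace ⟨aa⟩ through P, begin at {s0}:
  step 1 (a): {s1}
  step 2 (a): {s2}
  ✓ P
Trace ⟨aa⟩ through Q, begin at {t0}:
  step 1 (a): {t1}
  step 2 (a): ∅  — Q cannot continue

aa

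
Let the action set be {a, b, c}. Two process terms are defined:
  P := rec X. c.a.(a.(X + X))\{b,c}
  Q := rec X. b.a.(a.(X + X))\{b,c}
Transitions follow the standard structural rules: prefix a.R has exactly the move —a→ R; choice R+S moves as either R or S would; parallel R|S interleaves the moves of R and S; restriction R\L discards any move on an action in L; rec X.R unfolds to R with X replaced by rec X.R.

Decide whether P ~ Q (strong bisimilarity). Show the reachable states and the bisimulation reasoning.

Reachable graph of P (4 states):
  u0 = rec X. c.a.(a.(X + X))\{b,c} → -c-> u1
  u1 = a.(a.((rec X. c.a.(a.(X + X))\{b,c}) + (rec X. c.a.(a.(X + X))\{b,c})))\{b,c} → -a-> u2
  u2 = (a.((rec X. c.a.(a.(X + X))\{b,c}) + (rec X. c.a.(a.(X + X))\{b,c})))\{b,c} → -a-> u3
  u3 = ((rec X. c.a.(a.(X + X))\{b,c}) + (rec X. c.a.(a.(X + X))\{b,c}))\{b,c} → stopped
Reachable graph of Q (4 states):
  v0 = rec X. b.a.(a.(X + X))\{b,c} → -b-> v1
  v1 = a.(a.((rec X. b.a.(a.(X + X))\{b,c}) + (rec X. b.a.(a.(X + X))\{b,c})))\{b,c} → -a-> v2
  v2 = (a.((rec X. b.a.(a.(X + X))\{b,c}) + (rec X. b.a.(a.(X + X))\{b,c})))\{b,c} → -a-> v3
  v3 = ((rec X. b.a.(a.(X + X))\{b,c}) + (rec X. b.a.(a.(X + X))\{b,c}))\{b,c} → stopped
Bisimilarity quotient blocks:
  B0 = {u0}
  B1 = {u1, v1}
  B2 = {u2, v2}
  B3 = {u3, v3}
  B4 = {v0}
u0 ∈ B0, v0 ∈ B4 → different blocks

not bisimilar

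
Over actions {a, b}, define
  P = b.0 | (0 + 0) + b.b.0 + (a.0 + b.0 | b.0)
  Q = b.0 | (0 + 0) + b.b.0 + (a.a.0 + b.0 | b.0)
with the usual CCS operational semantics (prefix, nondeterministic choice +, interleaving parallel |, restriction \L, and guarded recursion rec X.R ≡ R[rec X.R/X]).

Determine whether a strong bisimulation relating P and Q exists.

Reachable graph of P (7 states):
  u0 = b.0 | (0 + 0) + b.b.0 + (a.0 + b.0 | b.0) → =a=> u1, =b=> u2, =b=> u3, =b=> u4, =b=> u5
  u1 = 0 → deadlocked
  u2 = 0 | (0 + 0) → deadlocked
  u3 = 0 | b.0 → =b=> u6
  u4 = b.0 → =b=> u1
  u5 = b.0 | 0 → =b=> u6
  u6 = 0 | 0 → deadlocked
Reachable graph of Q (8 states):
  v0 = b.0 | (0 + 0) + b.b.0 + (a.a.0 + b.0 | b.0) → =a=> v1, =b=> v2, =b=> v3, =b=> v4, =b=> v5
  v1 = a.0 → =a=> v6
  v2 = 0 | (0 + 0) → deadlocked
  v3 = 0 | b.0 → =b=> v7
  v4 = b.0 → =b=> v6
  v5 = b.0 | 0 → =b=> v7
  v6 = 0 → deadlocked
  v7 = 0 | 0 → deadlocked
Bisimilarity quotient blocks:
  B0 = {u0}
  B1 = {u3, u4, u5, v3, v4, v5}
  B2 = {u1, u2, u6, v2, v6, v7}
  B3 = {v0}
  B4 = {v1}
u0 ∈ B0, v0 ∈ B3 → different blocks

NO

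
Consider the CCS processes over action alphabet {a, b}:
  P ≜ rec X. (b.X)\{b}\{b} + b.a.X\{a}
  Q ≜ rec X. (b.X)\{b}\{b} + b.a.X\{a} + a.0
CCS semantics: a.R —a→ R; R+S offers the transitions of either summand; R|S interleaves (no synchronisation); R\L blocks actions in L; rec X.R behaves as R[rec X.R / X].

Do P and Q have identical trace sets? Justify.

Reachable graph of P (4 states):
  m0 = rec X. (b.X)\{b}\{b} + b.a.X\{a} → -b-> m1
  m1 = a.(rec X. (b.X)\{b}\{b} + b.a.X\{a})\{a} → -a-> m2
  m2 = (rec X. (b.X)\{b}\{b} + b.a.X\{a})\{a} → -b-> m3
  m3 = (a.(rec X. (b.X)\{b}\{b} + b.a.X\{a})\{a})\{a} → deadlocked
Reachable graph of Q (5 states):
  n0 = rec X. (b.X)\{b}\{b} + b.a.X\{a} + a.0 → -a-> n1, -b-> n2
  n1 = 0 → deadlocked
  n2 = a.(rec X. (b.X)\{b}\{b} + b.a.X\{a} + a.0)\{a} → -a-> n3
  n3 = (rec X. (b.X)\{b}\{b} + b.a.X\{a} + a.0)\{a} → -b-> n4
  n4 = (a.(rec X. (b.X)\{b}\{b} + b.a.X\{a} + a.0)\{a})\{a} → deadlocked
Trace ⟨a⟩ through Q, begin at {n0}:
  after a @ step 1: {n1}
  — Q admits the full trace.
Trace ⟨a⟩ through P, begin at {m0}:
  after a @ step 1: no successor for P

traces(P) ≠ traces(Q) — witness ⟨a⟩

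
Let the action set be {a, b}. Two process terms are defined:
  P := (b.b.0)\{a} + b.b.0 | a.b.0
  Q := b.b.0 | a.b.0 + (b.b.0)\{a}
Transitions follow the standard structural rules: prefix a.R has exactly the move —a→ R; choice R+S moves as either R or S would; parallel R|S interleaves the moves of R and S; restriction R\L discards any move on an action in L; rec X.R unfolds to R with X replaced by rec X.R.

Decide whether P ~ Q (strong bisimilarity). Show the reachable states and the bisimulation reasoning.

YES

LTS(P): 11 reachable states
  p0 = (b.b.0)\{a} + b.b.0 | a.b.0 ⊢ --a--▸ p1, --b--▸ p2, --b--▸ p3
  p1 = b.b.0 | b.0 ⊢ --b--▸ p4, --b--▸ p5
  p2 = (b.0)\{a} ⊢ --b--▸ p6
  p3 = b.0 | a.b.0 ⊢ --a--▸ p4, --b--▸ p7
  p4 = b.0 | b.0 ⊢ --b--▸ p8, --b--▸ p9
  p5 = b.b.0 | 0 ⊢ --b--▸ p9
  p6 = 0\{a} ⊢ deadlocked
  p7 = 0 | a.b.0 ⊢ --a--▸ p8
  p8 = 0 | b.0 ⊢ --b--▸ p10
  p9 = b.0 | 0 ⊢ --b--▸ p10
  p10 = 0 | 0 ⊢ deadlocked
LTS(Q): 11 reachable states
  q0 = b.b.0 | a.b.0 + (b.b.0)\{a} ⊢ --a--▸ q1, --b--▸ q2, --b--▸ q3
  q1 = b.b.0 | b.0 ⊢ --b--▸ q4, --b--▸ q5
  q2 = (b.0)\{a} ⊢ --b--▸ q6
  q3 = b.0 | a.b.0 ⊢ --a--▸ q4, --b--▸ q7
  q4 = b.0 | b.0 ⊢ --b--▸ q8, --b--▸ q9
  q5 = b.b.0 | 0 ⊢ --b--▸ q9
  q6 = 0\{a} ⊢ deadlocked
  q7 = 0 | a.b.0 ⊢ --a--▸ q8
  q8 = 0 | b.0 ⊢ --b--▸ q10
  q9 = b.0 | 0 ⊢ --b--▸ q10
  q10 = 0 | 0 ⊢ deadlocked
Partition-refinement fixed point:
  B0 = {p0, q0}
  B1 = {p3, q3}
  B2 = {p4, p5, q4, q5}
  B3 = {p2, p8, p9, q2, q8, q9}
  B4 = {p10, p6, q10, q6}
  B5 = {p7, q7}
  B6 = {p1, q1}
p0 ∈ B0, q0 ∈ B0 → same block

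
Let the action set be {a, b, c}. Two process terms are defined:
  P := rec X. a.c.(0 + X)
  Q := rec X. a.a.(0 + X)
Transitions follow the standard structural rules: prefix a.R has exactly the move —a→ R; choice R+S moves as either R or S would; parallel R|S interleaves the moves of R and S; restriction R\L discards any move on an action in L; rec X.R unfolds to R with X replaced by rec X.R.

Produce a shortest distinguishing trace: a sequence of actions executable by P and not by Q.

LTS(P): 3 reachable states
  m0 = rec X. a.c.(0 + X) has moves ··a··> m1
  m1 = c.(0 + (rec X. a.c.(0 + X))) has moves ··c··> m2
  m2 = 0 + (rec X. a.c.(0 + X)) has moves ··a··> m1
LTS(Q): 3 reachable states
  n0 = rec X. a.a.(0 + X) has moves ··a··> n1
  n1 = a.(0 + (rec X. a.a.(0 + X))) has moves ··a··> n2
  n2 = 0 + (rec X. a.a.(0 + X)) has moves ··a··> n1
Executing ac from P (initial set {m0}):
  after a @ step 1: {m1}
  after c @ step 2: {m2}
  ✓ P
Executing ac from Q (initial set {n0}):
  after a @ step 1: {n1}
  after c @ step 2: no successor for Q

ac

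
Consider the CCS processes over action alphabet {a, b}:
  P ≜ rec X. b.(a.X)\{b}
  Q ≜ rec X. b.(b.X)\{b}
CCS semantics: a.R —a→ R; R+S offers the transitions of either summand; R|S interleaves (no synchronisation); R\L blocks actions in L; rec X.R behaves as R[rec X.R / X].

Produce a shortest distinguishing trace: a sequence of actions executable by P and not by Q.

Reachable graph of P (3 states):
  m0 = rec X. b.(a.X)\{b} has moves —b→ m1
  m1 = (a.(rec X. b.(a.X)\{b}))\{b} has moves —a→ m2
  m2 = (rec X. b.(a.X)\{b})\{b} has moves (no moves)
Reachable graph of Q (2 states):
  n0 = rec X. b.(b.X)\{b} has moves —b→ n1
  n1 = (b.(rec X. b.(b.X)\{b}))\{b} has moves (no moves)
Executing ba from P (initial set {m0}):
  [1] b ⇒ {m1}
  [2] a ⇒ {m2}
  P completes σ.
Executing ba from Q (initial set {n0}):
  [1] b ⇒ {n1}
  [2] a ⇒ ∅ (Q stuck)

ba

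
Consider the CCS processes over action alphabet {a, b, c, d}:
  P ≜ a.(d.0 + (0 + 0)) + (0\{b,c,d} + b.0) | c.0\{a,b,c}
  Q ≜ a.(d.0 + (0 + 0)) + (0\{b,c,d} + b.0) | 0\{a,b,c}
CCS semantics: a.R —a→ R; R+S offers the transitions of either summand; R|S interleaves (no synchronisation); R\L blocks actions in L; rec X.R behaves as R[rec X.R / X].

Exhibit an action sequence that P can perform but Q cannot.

P's transition system — 6 states:
  s0 = a.(d.0 + (0 + 0)) + (0\{b,c,d} + b.0) | c.0\{a,b,c} :: —a→ s1, —b→ s2, —c→ s3
  s1 = d.0 + (0 + 0) :: —d→ s4
  s2 = 0 | c.0\{a,b,c} :: —c→ s5
  s3 = (0\{b,c,d} + b.0) | 0\{a,b,c} :: —b→ s5
  s4 = 0 :: ∅
  s5 = 0 | 0\{a,b,c} :: ∅
Q's transition system — 4 states:
  t0 = a.(d.0 + (0 + 0)) + (0\{b,c,d} + b.0) | 0\{a,b,c} :: —a→ t1, —b→ t2
  t1 = d.0 + (0 + 0) :: —d→ t3
  t2 = 0 | 0\{a,b,c} :: ∅
  t3 = 0 :: ∅
Trace ⟨c⟩ through P, begin at {s0}:
  step 1 (c): {s3}
  ✓ P
Trace ⟨c⟩ through Q, begin at {t0}:
  step 1 (c): no successor for Q

c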